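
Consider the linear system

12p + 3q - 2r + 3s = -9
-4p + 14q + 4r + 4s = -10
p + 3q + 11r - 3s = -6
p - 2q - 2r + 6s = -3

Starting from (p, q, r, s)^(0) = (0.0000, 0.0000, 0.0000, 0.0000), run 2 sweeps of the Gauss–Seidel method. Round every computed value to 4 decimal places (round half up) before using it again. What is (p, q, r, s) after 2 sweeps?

(-0.3654, -0.5378, -0.5726, -0.8092)

Iteration 1:
  p = (-9 - (3)·0.0000 - (-2)·0.0000 - (3)·0.0000) / (12) = -0.7500
  q = (-10 - (-4)·-0.7500 - (4)·0.0000 - (4)·0.0000) / (14) = -0.9286
  r = (-6 - (1)·-0.7500 - (3)·-0.9286 - (-3)·0.0000) / (11) = -0.2240
  s = (-3 - (1)·-0.7500 - (-2)·-0.9286 - (-2)·-0.2240) / (6) = -0.7592
Iteration 2:
  p = (-9 - (3)·-0.9286 - (-2)·-0.2240 - (3)·-0.7592) / (12) = -0.3654
  q = (-10 - (-4)·-0.3654 - (4)·-0.2240 - (4)·-0.7592) / (14) = -0.5378
  r = (-6 - (1)·-0.3654 - (3)·-0.5378 - (-3)·-0.7592) / (11) = -0.5726
  s = (-3 - (1)·-0.3654 - (-2)·-0.5378 - (-2)·-0.5726) / (6) = -0.8092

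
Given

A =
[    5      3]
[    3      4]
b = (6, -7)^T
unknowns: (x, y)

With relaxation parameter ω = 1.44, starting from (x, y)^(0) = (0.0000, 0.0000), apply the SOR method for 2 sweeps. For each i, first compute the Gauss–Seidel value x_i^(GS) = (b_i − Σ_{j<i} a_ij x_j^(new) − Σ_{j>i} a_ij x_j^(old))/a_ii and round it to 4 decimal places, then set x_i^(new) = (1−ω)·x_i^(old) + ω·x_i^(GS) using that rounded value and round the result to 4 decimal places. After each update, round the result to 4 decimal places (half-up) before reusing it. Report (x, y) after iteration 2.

Iteration 1:
  x: GS value = (6 - (3)·0.0000) / (5) = 1.2000;  x ← (1−ω)·0.0000 + ω·1.2000 = 1.7280
  y: GS value = (-7 - (3)·1.7280) / (4) = -3.0460;  y ← (1−ω)·0.0000 + ω·-3.0460 = -4.3862
Iteration 2:
  x: GS value = (6 - (3)·-4.3862) / (5) = 3.8317;  x ← (1−ω)·1.7280 + ω·3.8317 = 4.7573
  y: GS value = (-7 - (3)·4.7573) / (4) = -5.3180;  y ← (1−ω)·-4.3862 + ω·-5.3180 = -5.7280

(4.7573, -5.7280)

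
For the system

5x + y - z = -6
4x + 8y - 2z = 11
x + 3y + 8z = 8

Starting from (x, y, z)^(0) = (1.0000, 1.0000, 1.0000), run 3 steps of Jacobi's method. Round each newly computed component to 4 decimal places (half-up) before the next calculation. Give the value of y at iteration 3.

Iteration 1:
  x = (-6 - (1)·1.0000 - (-1)·1.0000) / (5) = -1.2000
  y = (11 - (4)·1.0000 - (-2)·1.0000) / (8) = 1.1250
  z = (8 - (1)·1.0000 - (3)·1.0000) / (8) = 0.5000
Iteration 2:
  x = (-6 - (1)·1.1250 - (-1)·0.5000) / (5) = -1.3250
  y = (11 - (4)·-1.2000 - (-2)·0.5000) / (8) = 2.1000
  z = (8 - (1)·-1.2000 - (3)·1.1250) / (8) = 0.7281
Iteration 3:
  x = (-6 - (1)·2.1000 - (-1)·0.7281) / (5) = -1.4744
  y = (11 - (4)·-1.3250 - (-2)·0.7281) / (8) = 2.2195
  z = (8 - (1)·-1.3250 - (3)·2.1000) / (8) = 0.3781

2.2195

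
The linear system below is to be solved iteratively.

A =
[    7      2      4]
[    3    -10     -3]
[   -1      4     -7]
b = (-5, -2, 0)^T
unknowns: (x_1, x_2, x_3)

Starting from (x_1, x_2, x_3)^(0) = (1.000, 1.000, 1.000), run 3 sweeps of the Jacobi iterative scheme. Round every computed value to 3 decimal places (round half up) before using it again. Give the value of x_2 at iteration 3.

-0.207

Iteration 1:
  x_1 = (-5 - (2)·1.000 - (4)·1.000) / (7) = -1.571
  x_2 = (-2 - (3)·1.000 - (-3)·1.000) / (-10) = 0.200
  x_3 = (0 - (-1)·1.000 - (4)·1.000) / (-7) = 0.429
Iteration 2:
  x_1 = (-5 - (2)·0.200 - (4)·0.429) / (7) = -1.017
  x_2 = (-2 - (3)·-1.571 - (-3)·0.429) / (-10) = -0.400
  x_3 = (0 - (-1)·-1.571 - (4)·0.200) / (-7) = 0.339
Iteration 3:
  x_1 = (-5 - (2)·-0.400 - (4)·0.339) / (7) = -0.794
  x_2 = (-2 - (3)·-1.017 - (-3)·0.339) / (-10) = -0.207
  x_3 = (0 - (-1)·-1.017 - (4)·-0.400) / (-7) = -0.083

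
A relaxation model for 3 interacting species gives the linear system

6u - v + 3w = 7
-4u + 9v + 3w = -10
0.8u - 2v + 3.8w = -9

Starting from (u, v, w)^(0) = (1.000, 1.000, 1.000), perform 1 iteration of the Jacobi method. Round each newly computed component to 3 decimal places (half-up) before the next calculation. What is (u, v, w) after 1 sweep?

(0.833, -1.000, -2.053)

Iteration 1:
  u = (7 - (-1)·1.000 - (3)·1.000) / (6) = 0.833
  v = (-10 - (-4)·1.000 - (3)·1.000) / (9) = -1.000
  w = (-9 - (0.8)·1.000 - (-2)·1.000) / (3.8) = -2.053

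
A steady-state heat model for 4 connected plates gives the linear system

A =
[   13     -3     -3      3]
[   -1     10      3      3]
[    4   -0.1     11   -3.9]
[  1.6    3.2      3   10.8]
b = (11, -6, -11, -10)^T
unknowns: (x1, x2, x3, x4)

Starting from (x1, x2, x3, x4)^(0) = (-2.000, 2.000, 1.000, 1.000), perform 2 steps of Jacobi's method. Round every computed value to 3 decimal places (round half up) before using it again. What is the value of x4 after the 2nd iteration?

-0.733

Iteration 1:
  x1 = (11 - (-3)·2.000 - (-3)·1.000 - (3)·1.000) / (13) = 1.308
  x2 = (-6 - (-1)·-2.000 - (3)·1.000 - (3)·1.000) / (10) = -1.400
  x3 = (-11 - (4)·-2.000 - (-0.1)·2.000 - (-3.9)·1.000) / (11) = 0.100
  x4 = (-10 - (1.6)·-2.000 - (3.2)·2.000 - (3)·1.000) / (10.8) = -1.500
Iteration 2:
  x1 = (11 - (-3)·-1.400 - (-3)·0.100 - (3)·-1.500) / (13) = 0.892
  x2 = (-6 - (-1)·1.308 - (3)·0.100 - (3)·-1.500) / (10) = -0.049
  x3 = (-11 - (4)·1.308 - (-0.1)·-1.400 - (-3.9)·-1.500) / (11) = -2.020
  x4 = (-10 - (1.6)·1.308 - (3.2)·-1.400 - (3)·0.100) / (10.8) = -0.733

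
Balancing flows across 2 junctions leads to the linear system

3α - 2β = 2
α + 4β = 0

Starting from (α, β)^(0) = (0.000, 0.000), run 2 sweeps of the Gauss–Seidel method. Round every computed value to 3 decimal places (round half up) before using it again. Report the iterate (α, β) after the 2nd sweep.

(0.555, -0.139)

Iteration 1:
  α = (2 - (-2)·0.000) / (3) = 0.667
  β = (0 - (1)·0.667) / (4) = -0.167
Iteration 2:
  α = (2 - (-2)·-0.167) / (3) = 0.555
  β = (0 - (1)·0.555) / (4) = -0.139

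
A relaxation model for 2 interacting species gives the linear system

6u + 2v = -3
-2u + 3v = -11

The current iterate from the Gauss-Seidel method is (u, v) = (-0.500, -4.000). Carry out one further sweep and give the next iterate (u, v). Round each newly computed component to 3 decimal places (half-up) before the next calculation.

(0.833, -3.111)

One sweep:
  u = (-3 - (2)·-4.000) / (6) = 0.833
  v = (-11 - (-2)·0.833) / (3) = -3.111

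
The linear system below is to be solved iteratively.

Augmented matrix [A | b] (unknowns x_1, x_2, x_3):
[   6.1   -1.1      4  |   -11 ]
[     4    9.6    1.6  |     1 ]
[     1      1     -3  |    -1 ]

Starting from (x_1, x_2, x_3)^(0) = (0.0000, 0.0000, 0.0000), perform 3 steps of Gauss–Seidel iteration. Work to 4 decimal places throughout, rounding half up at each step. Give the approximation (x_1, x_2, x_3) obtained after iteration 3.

Iteration 1:
  x_1 = (-11 - (-1.1)·0.0000 - (4)·0.0000) / (6.1) = -1.8033
  x_2 = (1 - (4)·-1.8033 - (1.6)·0.0000) / (9.6) = 0.8555
  x_3 = (-1 - (1)·-1.8033 - (1)·0.8555) / (-3) = 0.0174
Iteration 2:
  x_1 = (-11 - (-1.1)·0.8555 - (4)·0.0174) / (6.1) = -1.6604
  x_2 = (1 - (4)·-1.6604 - (1.6)·0.0174) / (9.6) = 0.7931
  x_3 = (-1 - (1)·-1.6604 - (1)·0.7931) / (-3) = 0.0442
Iteration 3:
  x_1 = (-11 - (-1.1)·0.7931 - (4)·0.0442) / (6.1) = -1.6892
  x_2 = (1 - (4)·-1.6892 - (1.6)·0.0442) / (9.6) = 0.8006
  x_3 = (-1 - (1)·-1.6892 - (1)·0.8006) / (-3) = 0.0371

(-1.6892, 0.8006, 0.0371)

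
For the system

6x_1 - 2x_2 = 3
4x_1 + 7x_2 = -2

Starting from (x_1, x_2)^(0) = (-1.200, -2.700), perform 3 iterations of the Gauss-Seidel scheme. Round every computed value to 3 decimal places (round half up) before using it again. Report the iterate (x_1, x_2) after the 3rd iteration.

(0.313, -0.465)

Iteration 1:
  x_1 = (3 - (-2)·-2.700) / (6) = -0.400
  x_2 = (-2 - (4)·-0.400) / (7) = -0.057
Iteration 2:
  x_1 = (3 - (-2)·-0.057) / (6) = 0.481
  x_2 = (-2 - (4)·0.481) / (7) = -0.561
Iteration 3:
  x_1 = (3 - (-2)·-0.561) / (6) = 0.313
  x_2 = (-2 - (4)·0.313) / (7) = -0.465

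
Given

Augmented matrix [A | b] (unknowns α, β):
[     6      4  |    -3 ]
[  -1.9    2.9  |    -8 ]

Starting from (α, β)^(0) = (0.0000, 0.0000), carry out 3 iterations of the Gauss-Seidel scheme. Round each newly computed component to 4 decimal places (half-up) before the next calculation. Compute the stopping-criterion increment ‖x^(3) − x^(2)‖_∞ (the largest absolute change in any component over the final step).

0.8987

Iteration 1:
  α = (-3 - (4)·0.0000) / (6) = -0.5000
  β = (-8 - (-1.9)·-0.5000) / (2.9) = -3.0862
Iteration 2:
  α = (-3 - (4)·-3.0862) / (6) = 1.5575
  β = (-8 - (-1.9)·1.5575) / (2.9) = -1.7382
Iteration 3:
  α = (-3 - (4)·-1.7382) / (6) = 0.6588
  β = (-8 - (-1.9)·0.6588) / (2.9) = -2.3270
Change: (-0.8987, -0.5888) → max |·| = 0.8987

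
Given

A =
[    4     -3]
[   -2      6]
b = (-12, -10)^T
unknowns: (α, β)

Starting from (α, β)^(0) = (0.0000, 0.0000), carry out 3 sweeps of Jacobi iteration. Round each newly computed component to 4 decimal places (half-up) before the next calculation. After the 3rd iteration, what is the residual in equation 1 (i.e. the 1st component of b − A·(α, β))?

Iteration 1:
  α = (-12 - (-3)·0.0000) / (4) = -3.0000
  β = (-10 - (-2)·0.0000) / (6) = -1.6667
Iteration 2:
  α = (-12 - (-3)·-1.6667) / (4) = -4.2500
  β = (-10 - (-2)·-3.0000) / (6) = -2.6667
Iteration 3:
  α = (-12 - (-3)·-2.6667) / (4) = -5.0000
  β = (-10 - (-2)·-4.2500) / (6) = -3.0833
Residual b − A·x = (-1.2499, -1.5002)

-1.2499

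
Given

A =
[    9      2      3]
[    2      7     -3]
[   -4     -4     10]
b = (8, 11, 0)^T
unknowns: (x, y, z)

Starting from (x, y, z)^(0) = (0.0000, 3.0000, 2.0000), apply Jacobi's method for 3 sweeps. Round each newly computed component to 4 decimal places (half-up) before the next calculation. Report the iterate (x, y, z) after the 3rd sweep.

(0.1326, 1.9261, 0.8648)

Iteration 1:
  x = (8 - (2)·3.0000 - (3)·2.0000) / (9) = -0.4444
  y = (11 - (2)·0.0000 - (-3)·2.0000) / (7) = 2.4286
  z = (0 - (-4)·0.0000 - (-4)·3.0000) / (10) = 1.2000
Iteration 2:
  x = (8 - (2)·2.4286 - (3)·1.2000) / (9) = -0.0508
  y = (11 - (2)·-0.4444 - (-3)·1.2000) / (7) = 2.2127
  z = (0 - (-4)·-0.4444 - (-4)·2.4286) / (10) = 0.7937
Iteration 3:
  x = (8 - (2)·2.2127 - (3)·0.7937) / (9) = 0.1326
  y = (11 - (2)·-0.0508 - (-3)·0.7937) / (7) = 1.9261
  z = (0 - (-4)·-0.0508 - (-4)·2.2127) / (10) = 0.8648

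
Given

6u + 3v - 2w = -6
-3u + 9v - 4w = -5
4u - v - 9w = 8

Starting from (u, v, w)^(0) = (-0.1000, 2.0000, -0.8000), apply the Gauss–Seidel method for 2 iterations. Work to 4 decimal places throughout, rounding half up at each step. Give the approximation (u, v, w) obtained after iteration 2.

(-0.7370, -1.5617, -1.0429)

Iteration 1:
  u = (-6 - (3)·2.0000 - (-2)·-0.8000) / (6) = -2.2667
  v = (-5 - (-3)·-2.2667 - (-4)·-0.8000) / (9) = -1.6667
  w = (8 - (4)·-2.2667 - (-1)·-1.6667) / (-9) = -1.7111
Iteration 2:
  u = (-6 - (3)·-1.6667 - (-2)·-1.7111) / (6) = -0.7370
  v = (-5 - (-3)·-0.7370 - (-4)·-1.7111) / (9) = -1.5617
  w = (8 - (4)·-0.7370 - (-1)·-1.5617) / (-9) = -1.0429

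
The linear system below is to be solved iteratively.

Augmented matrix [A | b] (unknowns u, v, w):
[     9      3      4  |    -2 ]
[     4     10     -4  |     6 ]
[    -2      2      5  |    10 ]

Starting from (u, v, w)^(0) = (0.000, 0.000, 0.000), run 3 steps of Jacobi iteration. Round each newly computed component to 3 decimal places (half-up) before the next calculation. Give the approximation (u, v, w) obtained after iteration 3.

(-1.461, 1.793, 0.880)

Iteration 1:
  u = (-2 - (3)·0.000 - (4)·0.000) / (9) = -0.222
  v = (6 - (4)·0.000 - (-4)·0.000) / (10) = 0.600
  w = (10 - (-2)·0.000 - (2)·0.000) / (5) = 2.000
Iteration 2:
  u = (-2 - (3)·0.600 - (4)·2.000) / (9) = -1.311
  v = (6 - (4)·-0.222 - (-4)·2.000) / (10) = 1.489
  w = (10 - (-2)·-0.222 - (2)·0.600) / (5) = 1.671
Iteration 3:
  u = (-2 - (3)·1.489 - (4)·1.671) / (9) = -1.461
  v = (6 - (4)·-1.311 - (-4)·1.671) / (10) = 1.793
  w = (10 - (-2)·-1.311 - (2)·1.489) / (5) = 0.880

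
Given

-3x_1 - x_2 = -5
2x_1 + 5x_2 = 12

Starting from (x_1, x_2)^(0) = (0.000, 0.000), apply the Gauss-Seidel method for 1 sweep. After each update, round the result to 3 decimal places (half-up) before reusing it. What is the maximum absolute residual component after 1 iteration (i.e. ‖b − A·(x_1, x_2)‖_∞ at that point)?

Iteration 1:
  x_1 = (-5 - (-1)·0.000) / (-3) = 1.667
  x_2 = (12 - (2)·1.667) / (5) = 1.733
Residual b − A·x = (1.734, 0.001); ∞-norm = 1.734

1.734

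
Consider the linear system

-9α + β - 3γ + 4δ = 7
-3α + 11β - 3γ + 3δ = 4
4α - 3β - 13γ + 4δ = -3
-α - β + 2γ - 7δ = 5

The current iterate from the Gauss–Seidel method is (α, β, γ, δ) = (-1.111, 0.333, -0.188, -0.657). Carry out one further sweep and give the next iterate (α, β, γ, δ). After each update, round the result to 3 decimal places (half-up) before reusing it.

(-0.970, 0.227, -0.322, -0.700)

One sweep:
  α = (7 - (1)·0.333 - (-3)·-0.188 - (4)·-0.657) / (-9) = -0.970
  β = (4 - (-3)·-0.970 - (-3)·-0.188 - (3)·-0.657) / (11) = 0.227
  γ = (-3 - (4)·-0.970 - (-3)·0.227 - (4)·-0.657) / (-13) = -0.322
  δ = (5 - (-1)·-0.970 - (-1)·0.227 - (2)·-0.322) / (-7) = -0.700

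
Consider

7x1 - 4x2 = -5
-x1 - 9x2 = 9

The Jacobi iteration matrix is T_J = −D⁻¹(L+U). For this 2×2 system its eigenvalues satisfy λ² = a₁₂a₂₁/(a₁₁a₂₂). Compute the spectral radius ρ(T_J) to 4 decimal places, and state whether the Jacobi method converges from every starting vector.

0.2520

a₁₂a₂₁/(a₁₁a₂₂) = (-4)·(-1) / ((7)·(-9)) = -0.063492
ρ = √|-0.063492| = √0.063492 = 0.2520
ρ < 1, so Jacobi converges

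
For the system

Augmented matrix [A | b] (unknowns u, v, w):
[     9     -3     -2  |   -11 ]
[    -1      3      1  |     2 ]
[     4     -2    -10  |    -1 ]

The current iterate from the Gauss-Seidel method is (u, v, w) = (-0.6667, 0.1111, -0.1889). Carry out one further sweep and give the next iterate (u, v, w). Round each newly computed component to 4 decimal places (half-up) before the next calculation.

(-1.2272, 0.3206, -0.4550)

One sweep:
  u = (-11 - (-3)·0.1111 - (-2)·-0.1889) / (9) = -1.2272
  v = (2 - (-1)·-1.2272 - (1)·-0.1889) / (3) = 0.3206
  w = (-1 - (4)·-1.2272 - (-2)·0.3206) / (-10) = -0.4550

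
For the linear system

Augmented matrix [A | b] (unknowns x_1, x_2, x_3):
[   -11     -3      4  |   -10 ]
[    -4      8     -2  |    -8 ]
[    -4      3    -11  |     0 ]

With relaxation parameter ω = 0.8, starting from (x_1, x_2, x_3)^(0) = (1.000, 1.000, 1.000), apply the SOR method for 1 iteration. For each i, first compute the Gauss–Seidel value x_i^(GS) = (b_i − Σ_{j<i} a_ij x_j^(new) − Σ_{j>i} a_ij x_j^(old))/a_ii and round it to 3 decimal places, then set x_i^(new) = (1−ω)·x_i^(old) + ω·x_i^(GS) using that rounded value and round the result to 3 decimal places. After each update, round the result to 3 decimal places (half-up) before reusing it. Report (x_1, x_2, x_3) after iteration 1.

Iteration 1:
  x_1: GS value = (-10 - (-3)·1.000 - (4)·1.000) / (-11) = 1.000;  x_1 ← (1−ω)·1.000 + ω·1.000 = 1.000
  x_2: GS value = (-8 - (-4)·1.000 - (-2)·1.000) / (8) = -0.250;  x_2 ← (1−ω)·1.000 + ω·-0.250 = 0.000
  x_3: GS value = (0 - (-4)·1.000 - (3)·0.000) / (-11) = -0.364;  x_3 ← (1−ω)·1.000 + ω·-0.364 = -0.091

(1.000, 0.000, -0.091)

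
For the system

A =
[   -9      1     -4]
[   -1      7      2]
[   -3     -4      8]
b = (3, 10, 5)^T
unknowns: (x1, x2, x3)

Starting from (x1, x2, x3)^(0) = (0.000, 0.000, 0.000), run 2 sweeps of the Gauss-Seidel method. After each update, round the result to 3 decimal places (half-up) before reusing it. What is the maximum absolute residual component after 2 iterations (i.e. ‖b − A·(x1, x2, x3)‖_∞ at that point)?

Iteration 1:
  x1 = (3 - (1)·0.000 - (-4)·0.000) / (-9) = -0.333
  x2 = (10 - (-1)·-0.333 - (2)·0.000) / (7) = 1.381
  x3 = (5 - (-3)·-0.333 - (-4)·1.381) / (8) = 1.191
Iteration 2:
  x1 = (3 - (1)·1.381 - (-4)·1.191) / (-9) = -0.709
  x2 = (10 - (-1)·-0.709 - (2)·1.191) / (7) = 0.987
  x3 = (5 - (-3)·-0.709 - (-4)·0.987) / (8) = 0.853
Residual b − A·x = (-0.956, 0.676, -0.003); ∞-norm = 0.956

0.956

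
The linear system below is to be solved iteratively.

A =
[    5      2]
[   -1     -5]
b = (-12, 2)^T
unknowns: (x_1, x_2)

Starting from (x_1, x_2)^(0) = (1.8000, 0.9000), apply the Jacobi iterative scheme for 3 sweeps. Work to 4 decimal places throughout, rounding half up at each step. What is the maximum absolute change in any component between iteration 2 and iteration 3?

0.3648

Iteration 1:
  x_1 = (-12 - (2)·0.9000) / (5) = -2.7600
  x_2 = (2 - (-1)·1.8000) / (-5) = -0.7600
Iteration 2:
  x_1 = (-12 - (2)·-0.7600) / (5) = -2.0960
  x_2 = (2 - (-1)·-2.7600) / (-5) = 0.1520
Iteration 3:
  x_1 = (-12 - (2)·0.1520) / (5) = -2.4608
  x_2 = (2 - (-1)·-2.0960) / (-5) = 0.0192
Change: (-0.3648, -0.1328) → max |·| = 0.3648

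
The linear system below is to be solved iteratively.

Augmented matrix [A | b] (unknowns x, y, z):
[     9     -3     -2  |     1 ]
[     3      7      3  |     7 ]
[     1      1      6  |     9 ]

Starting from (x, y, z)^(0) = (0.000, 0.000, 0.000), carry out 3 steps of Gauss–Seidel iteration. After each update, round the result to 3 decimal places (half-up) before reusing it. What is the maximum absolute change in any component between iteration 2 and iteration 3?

0.268

Iteration 1:
  x = (1 - (-3)·0.000 - (-2)·0.000) / (9) = 0.111
  y = (7 - (3)·0.111 - (3)·0.000) / (7) = 0.952
  z = (9 - (1)·0.111 - (1)·0.952) / (6) = 1.323
Iteration 2:
  x = (1 - (-3)·0.952 - (-2)·1.323) / (9) = 0.722
  y = (7 - (3)·0.722 - (3)·1.323) / (7) = 0.124
  z = (9 - (1)·0.722 - (1)·0.124) / (6) = 1.359
Iteration 3:
  x = (1 - (-3)·0.124 - (-2)·1.359) / (9) = 0.454
  y = (7 - (3)·0.454 - (3)·1.359) / (7) = 0.223
  z = (9 - (1)·0.454 - (1)·0.223) / (6) = 1.387
Change: (-0.268, 0.099, 0.028) → max |·| = 0.268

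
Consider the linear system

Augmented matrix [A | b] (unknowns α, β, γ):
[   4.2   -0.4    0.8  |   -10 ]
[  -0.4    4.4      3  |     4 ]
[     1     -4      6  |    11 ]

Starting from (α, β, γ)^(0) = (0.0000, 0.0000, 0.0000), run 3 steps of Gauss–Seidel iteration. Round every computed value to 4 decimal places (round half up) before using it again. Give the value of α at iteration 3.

-2.7824

Iteration 1:
  α = (-10 - (-0.4)·0.0000 - (0.8)·0.0000) / (4.2) = -2.3810
  β = (4 - (-0.4)·-2.3810 - (3)·0.0000) / (4.4) = 0.6926
  γ = (11 - (1)·-2.3810 - (-4)·0.6926) / (6) = 2.6919
Iteration 2:
  α = (-10 - (-0.4)·0.6926 - (0.8)·2.6919) / (4.2) = -2.8277
  β = (4 - (-0.4)·-2.8277 - (3)·2.6919) / (4.4) = -1.1834
  γ = (11 - (1)·-2.8277 - (-4)·-1.1834) / (6) = 1.5157
Iteration 3:
  α = (-10 - (-0.4)·-1.1834 - (0.8)·1.5157) / (4.2) = -2.7824
  β = (4 - (-0.4)·-2.7824 - (3)·1.5157) / (4.4) = -0.3773
  γ = (11 - (1)·-2.7824 - (-4)·-0.3773) / (6) = 2.0455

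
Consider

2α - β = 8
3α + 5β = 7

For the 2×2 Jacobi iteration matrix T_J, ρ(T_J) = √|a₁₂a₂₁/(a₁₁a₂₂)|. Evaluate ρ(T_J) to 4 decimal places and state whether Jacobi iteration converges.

a₁₂a₂₁/(a₁₁a₂₂) = (-1)·(3) / ((2)·(5)) = -0.300000
ρ = √|-0.300000| = √0.300000 = 0.5477
ρ < 1, so Jacobi converges

0.5477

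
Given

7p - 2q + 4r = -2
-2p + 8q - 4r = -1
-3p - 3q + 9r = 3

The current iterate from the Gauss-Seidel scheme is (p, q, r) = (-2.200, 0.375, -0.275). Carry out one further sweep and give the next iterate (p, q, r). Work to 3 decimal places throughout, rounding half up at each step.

(-0.021, -0.268, 0.237)

One sweep:
  p = (-2 - (-2)·0.375 - (4)·-0.275) / (7) = -0.021
  q = (-1 - (-2)·-0.021 - (-4)·-0.275) / (8) = -0.268
  r = (3 - (-3)·-0.021 - (-3)·-0.268) / (9) = 0.237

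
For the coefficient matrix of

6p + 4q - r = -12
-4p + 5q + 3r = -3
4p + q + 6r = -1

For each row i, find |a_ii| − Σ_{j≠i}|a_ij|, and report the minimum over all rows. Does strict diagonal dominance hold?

-2

row 1: |6| − (4+1) = 1
row 2: |5| − (4+3) = -2
row 3: |6| − (4+1) = 1
minimum over rows = -2 → not strictly diagonally dominant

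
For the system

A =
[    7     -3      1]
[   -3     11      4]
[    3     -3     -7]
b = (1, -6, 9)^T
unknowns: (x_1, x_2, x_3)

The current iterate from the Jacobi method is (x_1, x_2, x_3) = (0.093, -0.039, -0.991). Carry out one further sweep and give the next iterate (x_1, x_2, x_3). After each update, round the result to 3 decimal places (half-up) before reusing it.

One sweep:
  x_1 = (1 - (-3)·-0.039 - (1)·-0.991) / (7) = 0.268
  x_2 = (-6 - (-3)·0.093 - (4)·-0.991) / (11) = -0.160
  x_3 = (9 - (3)·0.093 - (-3)·-0.039) / (-7) = -1.229

(0.268, -0.160, -1.229)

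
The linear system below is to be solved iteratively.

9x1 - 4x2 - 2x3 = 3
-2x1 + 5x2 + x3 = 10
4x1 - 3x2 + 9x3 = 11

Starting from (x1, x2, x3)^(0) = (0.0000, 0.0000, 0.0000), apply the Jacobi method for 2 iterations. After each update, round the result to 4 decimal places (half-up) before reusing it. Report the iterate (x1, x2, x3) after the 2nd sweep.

Iteration 1:
  x1 = (3 - (-4)·0.0000 - (-2)·0.0000) / (9) = 0.3333
  x2 = (10 - (-2)·0.0000 - (1)·0.0000) / (5) = 2.0000
  x3 = (11 - (4)·0.0000 - (-3)·0.0000) / (9) = 1.2222
Iteration 2:
  x1 = (3 - (-4)·2.0000 - (-2)·1.2222) / (9) = 1.4938
  x2 = (10 - (-2)·0.3333 - (1)·1.2222) / (5) = 1.8889
  x3 = (11 - (4)·0.3333 - (-3)·2.0000) / (9) = 1.7408

(1.4938, 1.8889, 1.7408)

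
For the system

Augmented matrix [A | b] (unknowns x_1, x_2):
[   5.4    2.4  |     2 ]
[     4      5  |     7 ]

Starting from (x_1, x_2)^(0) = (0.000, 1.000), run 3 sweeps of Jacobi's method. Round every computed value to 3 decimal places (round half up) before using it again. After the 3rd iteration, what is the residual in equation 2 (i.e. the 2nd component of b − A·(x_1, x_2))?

Iteration 1:
  x_1 = (2 - (2.4)·1.000) / (5.4) = -0.074
  x_2 = (7 - (4)·0.000) / (5) = 1.400
Iteration 2:
  x_1 = (2 - (2.4)·1.400) / (5.4) = -0.252
  x_2 = (7 - (4)·-0.074) / (5) = 1.459
Iteration 3:
  x_1 = (2 - (2.4)·1.459) / (5.4) = -0.278
  x_2 = (7 - (4)·-0.252) / (5) = 1.602
Residual b − A·x = (-0.344, 0.102)

0.102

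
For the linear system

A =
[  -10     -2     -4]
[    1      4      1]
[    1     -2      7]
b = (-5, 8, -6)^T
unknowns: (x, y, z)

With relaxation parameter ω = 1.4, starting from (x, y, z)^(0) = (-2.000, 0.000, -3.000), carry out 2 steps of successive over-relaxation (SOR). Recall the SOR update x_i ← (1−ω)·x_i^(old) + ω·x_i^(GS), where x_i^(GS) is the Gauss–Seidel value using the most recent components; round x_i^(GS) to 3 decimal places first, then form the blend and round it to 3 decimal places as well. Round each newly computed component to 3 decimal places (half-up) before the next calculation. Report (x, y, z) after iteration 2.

(-1.595, 2.103, -0.223)

Iteration 1:
  x: GS value = (-5 - (-2)·0.000 - (-4)·-3.000) / (-10) = 1.700;  x ← (1−ω)·-2.000 + ω·1.700 = 3.180
  y: GS value = (8 - (1)·3.180 - (1)·-3.000) / (4) = 1.955;  y ← (1−ω)·0.000 + ω·1.955 = 2.737
  z: GS value = (-6 - (1)·3.180 - (-2)·2.737) / (7) = -0.529;  z ← (1−ω)·-3.000 + ω·-0.529 = 0.459
Iteration 2:
  x: GS value = (-5 - (-2)·2.737 - (-4)·0.459) / (-10) = -0.231;  x ← (1−ω)·3.180 + ω·-0.231 = -1.595
  y: GS value = (8 - (1)·-1.595 - (1)·0.459) / (4) = 2.284;  y ← (1−ω)·2.737 + ω·2.284 = 2.103
  z: GS value = (-6 - (1)·-1.595 - (-2)·2.103) / (7) = -0.028;  z ← (1−ω)·0.459 + ω·-0.028 = -0.223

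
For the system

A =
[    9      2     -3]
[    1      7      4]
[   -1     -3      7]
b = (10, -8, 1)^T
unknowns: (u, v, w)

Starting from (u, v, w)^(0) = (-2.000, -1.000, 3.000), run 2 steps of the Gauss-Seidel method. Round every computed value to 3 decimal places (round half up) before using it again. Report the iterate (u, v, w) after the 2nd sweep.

(1.523, -0.851, -0.004)

Iteration 1:
  u = (10 - (2)·-1.000 - (-3)·3.000) / (9) = 2.333
  v = (-8 - (1)·2.333 - (4)·3.000) / (7) = -3.190
  w = (1 - (-1)·2.333 - (-3)·-3.190) / (7) = -0.891
Iteration 2:
  u = (10 - (2)·-3.190 - (-3)·-0.891) / (9) = 1.523
  v = (-8 - (1)·1.523 - (4)·-0.891) / (7) = -0.851
  w = (1 - (-1)·1.523 - (-3)·-0.851) / (7) = -0.004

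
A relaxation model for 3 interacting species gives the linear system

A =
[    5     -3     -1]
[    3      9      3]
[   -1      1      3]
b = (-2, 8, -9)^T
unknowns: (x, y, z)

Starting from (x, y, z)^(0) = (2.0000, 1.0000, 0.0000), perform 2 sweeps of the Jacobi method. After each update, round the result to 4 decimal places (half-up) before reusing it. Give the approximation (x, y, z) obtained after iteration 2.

Iteration 1:
  x = (-2 - (-3)·1.0000 - (-1)·0.0000) / (5) = 0.2000
  y = (8 - (3)·2.0000 - (3)·0.0000) / (9) = 0.2222
  z = (-9 - (-1)·2.0000 - (1)·1.0000) / (3) = -2.6667
Iteration 2:
  x = (-2 - (-3)·0.2222 - (-1)·-2.6667) / (5) = -0.8000
  y = (8 - (3)·0.2000 - (3)·-2.6667) / (9) = 1.7111
  z = (-9 - (-1)·0.2000 - (1)·0.2222) / (3) = -3.0074

(-0.8000, 1.7111, -3.0074)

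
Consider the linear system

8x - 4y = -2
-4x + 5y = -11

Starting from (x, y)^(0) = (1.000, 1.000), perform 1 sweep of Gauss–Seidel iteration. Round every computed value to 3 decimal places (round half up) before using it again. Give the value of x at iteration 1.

Iteration 1:
  x = (-2 - (-4)·1.000) / (8) = 0.250
  y = (-11 - (-4)·0.250) / (5) = -2.000

0.250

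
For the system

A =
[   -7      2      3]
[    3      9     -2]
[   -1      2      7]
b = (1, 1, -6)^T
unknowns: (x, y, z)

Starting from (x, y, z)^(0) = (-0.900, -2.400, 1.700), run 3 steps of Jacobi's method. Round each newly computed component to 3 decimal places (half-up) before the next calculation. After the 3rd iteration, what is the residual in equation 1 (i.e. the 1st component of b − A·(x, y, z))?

-0.245

Iteration 1:
  x = (1 - (2)·-2.400 - (3)·1.700) / (-7) = -0.100
  y = (1 - (3)·-0.900 - (-2)·1.700) / (9) = 0.789
  z = (-6 - (-1)·-0.900 - (2)·-2.400) / (7) = -0.300
Iteration 2:
  x = (1 - (2)·0.789 - (3)·-0.300) / (-7) = -0.046
  y = (1 - (3)·-0.100 - (-2)·-0.300) / (9) = 0.078
  z = (-6 - (-1)·-0.100 - (2)·0.789) / (7) = -1.097
Iteration 3:
  x = (1 - (2)·0.078 - (3)·-1.097) / (-7) = -0.591
  y = (1 - (3)·-0.046 - (-2)·-1.097) / (9) = -0.117
  z = (-6 - (-1)·-0.046 - (2)·0.078) / (7) = -0.886
Residual b − A·x = (-0.245, 2.054, -0.155)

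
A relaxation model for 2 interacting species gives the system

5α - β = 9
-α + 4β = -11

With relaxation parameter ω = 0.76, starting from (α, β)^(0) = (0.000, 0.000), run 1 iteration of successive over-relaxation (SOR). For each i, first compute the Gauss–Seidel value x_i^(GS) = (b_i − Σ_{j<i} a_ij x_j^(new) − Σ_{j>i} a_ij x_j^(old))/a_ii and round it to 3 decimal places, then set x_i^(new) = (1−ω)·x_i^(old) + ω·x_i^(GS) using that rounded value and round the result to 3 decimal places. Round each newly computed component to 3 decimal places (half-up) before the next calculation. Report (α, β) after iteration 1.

Iteration 1:
  α: GS value = (9 - (-1)·0.000) / (5) = 1.800;  α ← (1−ω)·0.000 + ω·1.800 = 1.368
  β: GS value = (-11 - (-1)·1.368) / (4) = -2.408;  β ← (1−ω)·0.000 + ω·-2.408 = -1.830

(1.368, -1.830)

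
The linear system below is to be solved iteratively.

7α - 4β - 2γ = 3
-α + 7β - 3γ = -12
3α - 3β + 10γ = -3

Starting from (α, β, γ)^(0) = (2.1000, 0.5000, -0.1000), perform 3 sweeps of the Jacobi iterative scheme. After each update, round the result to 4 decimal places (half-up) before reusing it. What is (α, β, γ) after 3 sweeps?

Iteration 1:
  α = (3 - (-4)·0.5000 - (-2)·-0.1000) / (7) = 0.6857
  β = (-12 - (-1)·2.1000 - (-3)·-0.1000) / (7) = -1.4571
  γ = (-3 - (3)·2.1000 - (-3)·0.5000) / (10) = -0.7800
Iteration 2:
  α = (3 - (-4)·-1.4571 - (-2)·-0.7800) / (7) = -0.6269
  β = (-12 - (-1)·0.6857 - (-3)·-0.7800) / (7) = -1.9506
  γ = (-3 - (3)·0.6857 - (-3)·-1.4571) / (10) = -0.9428
Iteration 3:
  α = (3 - (-4)·-1.9506 - (-2)·-0.9428) / (7) = -0.9554
  β = (-12 - (-1)·-0.6269 - (-3)·-0.9428) / (7) = -2.2079
  γ = (-3 - (3)·-0.6269 - (-3)·-1.9506) / (10) = -0.6971

(-0.9554, -2.2079, -0.6971)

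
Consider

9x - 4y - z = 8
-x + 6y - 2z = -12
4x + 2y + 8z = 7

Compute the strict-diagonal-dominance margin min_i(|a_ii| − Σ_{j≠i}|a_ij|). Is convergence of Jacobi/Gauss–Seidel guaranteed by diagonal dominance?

row 1: |9| − (4+1) = 4
row 2: |6| − (1+2) = 3
row 3: |8| − (4+2) = 2
minimum over rows = 2 → strictly diagonally dominant (convergence guaranteed)

2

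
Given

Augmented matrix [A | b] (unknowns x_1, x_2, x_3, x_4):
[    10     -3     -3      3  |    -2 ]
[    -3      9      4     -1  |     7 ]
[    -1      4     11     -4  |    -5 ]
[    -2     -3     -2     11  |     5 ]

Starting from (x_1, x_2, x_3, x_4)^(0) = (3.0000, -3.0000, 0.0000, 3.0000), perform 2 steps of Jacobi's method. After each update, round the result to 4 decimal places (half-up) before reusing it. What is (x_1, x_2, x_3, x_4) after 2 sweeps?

Iteration 1:
  x_1 = (-2 - (-3)·-3.0000 - (-3)·0.0000 - (3)·3.0000) / (10) = -2.0000
  x_2 = (7 - (-3)·3.0000 - (4)·0.0000 - (-1)·3.0000) / (9) = 2.1111
  x_3 = (-5 - (-1)·3.0000 - (4)·-3.0000 - (-4)·3.0000) / (11) = 2.0000
  x_4 = (5 - (-2)·3.0000 - (-3)·-3.0000 - (-2)·0.0000) / (11) = 0.1818
Iteration 2:
  x_1 = (-2 - (-3)·2.1111 - (-3)·2.0000 - (3)·0.1818) / (10) = 0.9788
  x_2 = (7 - (-3)·-2.0000 - (4)·2.0000 - (-1)·0.1818) / (9) = -0.7576
  x_3 = (-5 - (-1)·-2.0000 - (4)·2.1111 - (-4)·0.1818) / (11) = -1.3379
  x_4 = (5 - (-2)·-2.0000 - (-3)·2.1111 - (-2)·2.0000) / (11) = 1.0303

(0.9788, -0.7576, -1.3379, 1.0303)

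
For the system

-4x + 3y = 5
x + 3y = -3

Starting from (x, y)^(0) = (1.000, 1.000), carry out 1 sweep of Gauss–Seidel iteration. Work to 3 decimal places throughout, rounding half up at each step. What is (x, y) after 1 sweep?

(-0.500, -0.833)

Iteration 1:
  x = (5 - (3)·1.000) / (-4) = -0.500
  y = (-3 - (1)·-0.500) / (3) = -0.833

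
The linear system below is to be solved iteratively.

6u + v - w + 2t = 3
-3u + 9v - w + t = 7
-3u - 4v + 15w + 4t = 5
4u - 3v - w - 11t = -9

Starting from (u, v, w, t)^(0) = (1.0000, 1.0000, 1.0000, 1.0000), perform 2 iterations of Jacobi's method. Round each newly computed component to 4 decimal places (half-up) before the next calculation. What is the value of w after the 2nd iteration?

Iteration 1:
  u = (3 - (1)·1.0000 - (-1)·1.0000 - (2)·1.0000) / (6) = 0.1667
  v = (7 - (-3)·1.0000 - (-1)·1.0000 - (1)·1.0000) / (9) = 1.1111
  w = (5 - (-3)·1.0000 - (-4)·1.0000 - (4)·1.0000) / (15) = 0.5333
  t = (-9 - (4)·1.0000 - (-3)·1.0000 - (-1)·1.0000) / (-11) = 0.8182
Iteration 2:
  u = (3 - (1)·1.1111 - (-1)·0.5333 - (2)·0.8182) / (6) = 0.1310
  v = (7 - (-3)·0.1667 - (-1)·0.5333 - (1)·0.8182) / (9) = 0.8017
  w = (5 - (-3)·0.1667 - (-4)·1.1111 - (4)·0.8182) / (15) = 0.4448
  t = (-9 - (4)·0.1667 - (-3)·1.1111 - (-1)·0.5333) / (-11) = 0.5273

0.4448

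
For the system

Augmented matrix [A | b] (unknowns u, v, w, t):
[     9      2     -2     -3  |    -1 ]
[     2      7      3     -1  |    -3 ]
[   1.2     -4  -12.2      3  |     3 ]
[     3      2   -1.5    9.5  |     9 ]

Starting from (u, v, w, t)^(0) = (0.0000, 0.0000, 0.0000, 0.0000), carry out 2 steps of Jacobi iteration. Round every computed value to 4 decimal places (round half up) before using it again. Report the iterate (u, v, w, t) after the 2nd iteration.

(0.2453, -0.1561, 0.1167, 1.0339)

Iteration 1:
  u = (-1 - (2)·0.0000 - (-2)·0.0000 - (-3)·0.0000) / (9) = -0.1111
  v = (-3 - (2)·0.0000 - (3)·0.0000 - (-1)·0.0000) / (7) = -0.4286
  w = (3 - (1.2)·0.0000 - (-4)·0.0000 - (3)·0.0000) / (-12.2) = -0.2459
  t = (9 - (3)·0.0000 - (2)·0.0000 - (-1.5)·0.0000) / (9.5) = 0.9474
Iteration 2:
  u = (-1 - (2)·-0.4286 - (-2)·-0.2459 - (-3)·0.9474) / (9) = 0.2453
  v = (-3 - (2)·-0.1111 - (3)·-0.2459 - (-1)·0.9474) / (7) = -0.1561
  w = (3 - (1.2)·-0.1111 - (-4)·-0.4286 - (3)·0.9474) / (-12.2) = 0.1167
  t = (9 - (3)·-0.1111 - (2)·-0.4286 - (-1.5)·-0.2459) / (9.5) = 1.0339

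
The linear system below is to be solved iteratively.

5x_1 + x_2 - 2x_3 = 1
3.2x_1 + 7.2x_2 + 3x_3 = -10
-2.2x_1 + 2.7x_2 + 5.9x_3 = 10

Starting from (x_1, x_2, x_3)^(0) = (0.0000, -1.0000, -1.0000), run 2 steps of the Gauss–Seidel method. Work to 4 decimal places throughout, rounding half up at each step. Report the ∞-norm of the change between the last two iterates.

1.8640

Iteration 1:
  x_1 = (1 - (1)·-1.0000 - (-2)·-1.0000) / (5) = 0.0000
  x_2 = (-10 - (3.2)·0.0000 - (3)·-1.0000) / (7.2) = -0.9722
  x_3 = (10 - (-2.2)·0.0000 - (2.7)·-0.9722) / (5.9) = 2.1398
Iteration 2:
  x_1 = (1 - (1)·-0.9722 - (-2)·2.1398) / (5) = 1.2504
  x_2 = (-10 - (3.2)·1.2504 - (3)·2.1398) / (7.2) = -2.8362
  x_3 = (10 - (-2.2)·1.2504 - (2.7)·-2.8362) / (5.9) = 3.4591
Change: (1.2504, -1.8640, 1.3193) → max |·| = 1.8640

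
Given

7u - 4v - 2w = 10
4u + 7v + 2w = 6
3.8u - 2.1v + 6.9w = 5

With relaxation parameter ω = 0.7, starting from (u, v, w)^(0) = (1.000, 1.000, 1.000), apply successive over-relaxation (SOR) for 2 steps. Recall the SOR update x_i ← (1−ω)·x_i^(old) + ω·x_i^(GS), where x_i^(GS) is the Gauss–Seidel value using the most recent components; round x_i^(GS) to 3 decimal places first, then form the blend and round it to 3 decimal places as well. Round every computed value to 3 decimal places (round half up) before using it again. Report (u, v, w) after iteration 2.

Iteration 1:
  u: GS value = (10 - (-4)·1.000 - (-2)·1.000) / (7) = 2.286;  u ← (1−ω)·1.000 + ω·2.286 = 1.900
  v: GS value = (6 - (4)·1.900 - (2)·1.000) / (7) = -0.514;  v ← (1−ω)·1.000 + ω·-0.514 = -0.060
  w: GS value = (5 - (3.8)·1.900 - (-2.1)·-0.060) / (6.9) = -0.340;  w ← (1−ω)·1.000 + ω·-0.340 = 0.062
Iteration 2:
  u: GS value = (10 - (-4)·-0.060 - (-2)·0.062) / (7) = 1.412;  u ← (1−ω)·1.900 + ω·1.412 = 1.558
  v: GS value = (6 - (4)·1.558 - (2)·0.062) / (7) = -0.051;  v ← (1−ω)·-0.060 + ω·-0.051 = -0.054
  w: GS value = (5 - (3.8)·1.558 - (-2.1)·-0.054) / (6.9) = -0.150;  w ← (1−ω)·0.062 + ω·-0.150 = -0.086

(1.558, -0.054, -0.086)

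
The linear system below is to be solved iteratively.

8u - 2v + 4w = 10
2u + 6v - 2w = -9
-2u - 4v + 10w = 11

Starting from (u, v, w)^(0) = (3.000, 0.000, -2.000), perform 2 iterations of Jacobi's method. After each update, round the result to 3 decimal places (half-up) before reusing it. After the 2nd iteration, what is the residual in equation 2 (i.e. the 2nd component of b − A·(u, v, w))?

2.448

Iteration 1:
  u = (10 - (-2)·0.000 - (4)·-2.000) / (8) = 2.250
  v = (-9 - (2)·3.000 - (-2)·-2.000) / (6) = -3.167
  w = (11 - (-2)·3.000 - (-4)·0.000) / (10) = 1.700
Iteration 2:
  u = (10 - (-2)·-3.167 - (4)·1.700) / (8) = -0.392
  v = (-9 - (2)·2.250 - (-2)·1.700) / (6) = -1.683
  w = (11 - (-2)·2.250 - (-4)·-3.167) / (10) = 0.283
Residual b − A·x = (8.638, 2.448, 0.654)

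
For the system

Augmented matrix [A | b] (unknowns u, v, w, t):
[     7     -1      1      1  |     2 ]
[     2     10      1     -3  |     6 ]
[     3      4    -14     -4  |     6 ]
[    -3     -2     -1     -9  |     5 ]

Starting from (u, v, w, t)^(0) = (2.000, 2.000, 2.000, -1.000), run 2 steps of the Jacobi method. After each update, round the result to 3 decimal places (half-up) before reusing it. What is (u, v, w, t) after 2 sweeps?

(0.390, -0.138, 0.117, -0.727)

Iteration 1:
  u = (2 - (-1)·2.000 - (1)·2.000 - (1)·-1.000) / (7) = 0.429
  v = (6 - (2)·2.000 - (1)·2.000 - (-3)·-1.000) / (10) = -0.300
  w = (6 - (3)·2.000 - (4)·2.000 - (-4)·-1.000) / (-14) = 0.857
  t = (5 - (-3)·2.000 - (-2)·2.000 - (-1)·2.000) / (-9) = -1.889
Iteration 2:
  u = (2 - (-1)·-0.300 - (1)·0.857 - (1)·-1.889) / (7) = 0.390
  v = (6 - (2)·0.429 - (1)·0.857 - (-3)·-1.889) / (10) = -0.138
  w = (6 - (3)·0.429 - (4)·-0.300 - (-4)·-1.889) / (-14) = 0.117
  t = (5 - (-3)·0.429 - (-2)·-0.300 - (-1)·0.857) / (-9) = -0.727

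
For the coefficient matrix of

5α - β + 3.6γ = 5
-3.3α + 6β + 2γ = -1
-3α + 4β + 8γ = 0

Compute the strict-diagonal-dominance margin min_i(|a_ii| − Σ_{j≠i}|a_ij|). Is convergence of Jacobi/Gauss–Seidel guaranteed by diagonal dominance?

0.4

row 1: |5| − (1+3.6) = 0.4
row 2: |6| − (3.3+2) = 0.7
row 3: |8| − (3+4) = 1
minimum over rows = 0.4 → strictly diagonally dominant (convergence guaranteed)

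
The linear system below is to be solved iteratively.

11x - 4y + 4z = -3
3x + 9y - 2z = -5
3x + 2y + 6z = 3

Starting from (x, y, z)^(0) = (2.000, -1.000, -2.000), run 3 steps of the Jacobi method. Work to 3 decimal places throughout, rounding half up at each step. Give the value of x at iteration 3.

-0.867

Iteration 1:
  x = (-3 - (-4)·-1.000 - (4)·-2.000) / (11) = 0.091
  y = (-5 - (3)·2.000 - (-2)·-2.000) / (9) = -1.667
  z = (3 - (3)·2.000 - (2)·-1.000) / (6) = -0.167
Iteration 2:
  x = (-3 - (-4)·-1.667 - (4)·-0.167) / (11) = -0.818
  y = (-5 - (3)·0.091 - (-2)·-0.167) / (9) = -0.623
  z = (3 - (3)·0.091 - (2)·-1.667) / (6) = 1.010
Iteration 3:
  x = (-3 - (-4)·-0.623 - (4)·1.010) / (11) = -0.867
  y = (-5 - (3)·-0.818 - (-2)·1.010) / (9) = -0.058
  z = (3 - (3)·-0.818 - (2)·-0.623) / (6) = 1.117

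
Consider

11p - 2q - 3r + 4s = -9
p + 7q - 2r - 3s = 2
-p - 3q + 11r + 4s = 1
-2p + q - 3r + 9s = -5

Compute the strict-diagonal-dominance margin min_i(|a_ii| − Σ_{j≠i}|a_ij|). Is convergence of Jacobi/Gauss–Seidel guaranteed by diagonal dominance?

1

row 1: |11| − (2+3+4) = 2
row 2: |7| − (1+2+3) = 1
row 3: |11| − (1+3+4) = 3
row 4: |9| − (2+1+3) = 3
minimum over rows = 1 → strictly diagonally dominant (convergence guaranteed)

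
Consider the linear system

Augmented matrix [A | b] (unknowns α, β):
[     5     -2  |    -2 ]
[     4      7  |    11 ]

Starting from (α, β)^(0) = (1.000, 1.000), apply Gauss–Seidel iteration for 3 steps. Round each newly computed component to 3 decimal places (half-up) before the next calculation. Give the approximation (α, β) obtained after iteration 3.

Iteration 1:
  α = (-2 - (-2)·1.000) / (5) = 0.000
  β = (11 - (4)·0.000) / (7) = 1.571
Iteration 2:
  α = (-2 - (-2)·1.571) / (5) = 0.228
  β = (11 - (4)·0.228) / (7) = 1.441
Iteration 3:
  α = (-2 - (-2)·1.441) / (5) = 0.176
  β = (11 - (4)·0.176) / (7) = 1.471

(0.176, 1.471)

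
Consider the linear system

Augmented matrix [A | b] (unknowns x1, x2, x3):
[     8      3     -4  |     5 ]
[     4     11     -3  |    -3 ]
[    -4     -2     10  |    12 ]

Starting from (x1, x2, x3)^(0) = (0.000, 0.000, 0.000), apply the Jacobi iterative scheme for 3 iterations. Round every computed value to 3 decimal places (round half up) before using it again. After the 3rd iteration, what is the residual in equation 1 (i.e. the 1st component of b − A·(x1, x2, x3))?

Iteration 1:
  x1 = (5 - (3)·0.000 - (-4)·0.000) / (8) = 0.625
  x2 = (-3 - (4)·0.000 - (-3)·0.000) / (11) = -0.273
  x3 = (12 - (-4)·0.000 - (-2)·0.000) / (10) = 1.200
Iteration 2:
  x1 = (5 - (3)·-0.273 - (-4)·1.200) / (8) = 1.327
  x2 = (-3 - (4)·0.625 - (-3)·1.200) / (11) = -0.173
  x3 = (12 - (-4)·0.625 - (-2)·-0.273) / (10) = 1.395
Iteration 3:
  x1 = (5 - (3)·-0.173 - (-4)·1.395) / (8) = 1.387
  x2 = (-3 - (4)·1.327 - (-3)·1.395) / (11) = -0.375
  x3 = (12 - (-4)·1.327 - (-2)·-0.173) / (10) = 1.696
Residual b − A·x = (1.813, 0.665, -0.162)

1.813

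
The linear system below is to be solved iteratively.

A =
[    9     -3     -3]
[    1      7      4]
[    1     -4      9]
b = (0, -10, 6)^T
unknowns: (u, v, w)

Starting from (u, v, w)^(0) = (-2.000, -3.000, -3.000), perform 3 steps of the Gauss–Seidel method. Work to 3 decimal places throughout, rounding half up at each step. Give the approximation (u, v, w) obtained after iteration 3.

Iteration 1:
  u = (0 - (-3)·-3.000 - (-3)·-3.000) / (9) = -2.000
  v = (-10 - (1)·-2.000 - (4)·-3.000) / (7) = 0.571
  w = (6 - (1)·-2.000 - (-4)·0.571) / (9) = 1.143
Iteration 2:
  u = (0 - (-3)·0.571 - (-3)·1.143) / (9) = 0.571
  v = (-10 - (1)·0.571 - (4)·1.143) / (7) = -2.163
  w = (6 - (1)·0.571 - (-4)·-2.163) / (9) = -0.358
Iteration 3:
  u = (0 - (-3)·-2.163 - (-3)·-0.358) / (9) = -0.840
  v = (-10 - (1)·-0.840 - (4)·-0.358) / (7) = -1.104
  w = (6 - (1)·-0.840 - (-4)·-1.104) / (9) = 0.269

(-0.840, -1.104, 0.269)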